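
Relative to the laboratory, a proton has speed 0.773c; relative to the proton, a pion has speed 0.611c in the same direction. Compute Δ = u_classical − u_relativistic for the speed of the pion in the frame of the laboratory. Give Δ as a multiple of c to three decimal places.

Δ = 0.444c

Galilean: u_cl = 0.611 + 0.773 = 1.3840.
Relativistic: u_rel = (0.611 + 0.773) / (1 + 0.611·0.773) = 1.3840/1.4723 = 0.9400.
Δ = 1.3840 − 0.9400 = 0.4440.
(The classical prediction exceeds c; the relativistic result does not.)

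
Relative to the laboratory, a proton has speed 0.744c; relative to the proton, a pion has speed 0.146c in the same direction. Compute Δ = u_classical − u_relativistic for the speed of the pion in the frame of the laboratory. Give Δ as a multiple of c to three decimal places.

Δ = 0.087c

Galilean: u_cl = 0.146 + 0.744 = 0.8900.
Relativistic: u_rel = (0.146 + 0.744) / (1 + 0.146·0.744) = 0.8900/1.1086 = 0.8028.
Δ = 0.8900 − 0.8028 = 0.0872.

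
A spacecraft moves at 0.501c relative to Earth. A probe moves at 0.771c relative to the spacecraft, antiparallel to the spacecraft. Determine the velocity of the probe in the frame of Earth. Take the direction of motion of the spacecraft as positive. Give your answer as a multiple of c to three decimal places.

With v = 0.501 and u' = -0.771 (in units of c),
u = (u' + v)/(1 + u'v/c²):
u = (-0.771 + 0.501) / (1 + (-0.771)·0.501) = -0.2700/0.6137 = -0.4399
(Galilean addition would give -0.270c.)

-0.440c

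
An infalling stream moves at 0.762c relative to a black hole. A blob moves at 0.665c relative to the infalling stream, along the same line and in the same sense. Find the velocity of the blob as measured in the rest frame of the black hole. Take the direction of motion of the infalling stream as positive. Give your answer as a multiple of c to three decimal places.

0.947c

With v = 0.762 and u' = 0.665 (in units of c),
u = (u' + v)/(1 + u'v/c²):
u = (0.665 + 0.762) / (1 + 0.665·0.762) = 1.4270/1.5067 = 0.9471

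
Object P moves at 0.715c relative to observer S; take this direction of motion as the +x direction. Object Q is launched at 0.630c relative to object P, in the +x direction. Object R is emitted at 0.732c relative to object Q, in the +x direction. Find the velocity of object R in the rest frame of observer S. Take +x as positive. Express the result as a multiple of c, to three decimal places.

0.988c

Apply u = (u' + v)/(1 + u'v/c²) successively, working outward toward observer S.
Start: velocity of object P relative to observer S = 0.7150c.
Compose with object Q (u' = 0.630 in object P frame): u_1 = (0.630 + 0.715) / (1 + 0.630·0.715) = 1.3450/1.4505 = 0.9273.
Compose with object R (u' = 0.732 in object Q frame): u_2 = (0.732 + 0.927) / (1 + 0.732·0.927) = 1.6593/1.6788 = 0.9884.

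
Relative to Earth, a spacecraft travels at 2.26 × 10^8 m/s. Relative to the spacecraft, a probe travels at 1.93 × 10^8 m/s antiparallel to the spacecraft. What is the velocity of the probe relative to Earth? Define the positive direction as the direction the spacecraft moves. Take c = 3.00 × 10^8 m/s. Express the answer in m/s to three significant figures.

+6.40 × 10^7 m/s

In units of c (dividing by 3.00 × 10^8 m/s): v = 0.753, u' = -0.643.
u = (u' + v)/(1 + u'v/c²):
u = (-0.643 + 0.753) / (1 + (-0.643)·0.753) = 0.1100/0.5154 = 0.2134
(Galilean addition would give +0.110c.)
Converting back: u = 0.2134 × 3.00 × 10^8 m/s.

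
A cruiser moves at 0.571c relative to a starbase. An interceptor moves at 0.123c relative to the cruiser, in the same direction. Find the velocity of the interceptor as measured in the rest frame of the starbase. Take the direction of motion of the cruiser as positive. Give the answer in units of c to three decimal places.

0.648c

With v = 0.571 and u' = 0.123 (in units of c),
u = (u' + v)/(1 + u'v/c²):
u = (0.123 + 0.571) / (1 + 0.123·0.571) = 0.6940/1.0702 = 0.6485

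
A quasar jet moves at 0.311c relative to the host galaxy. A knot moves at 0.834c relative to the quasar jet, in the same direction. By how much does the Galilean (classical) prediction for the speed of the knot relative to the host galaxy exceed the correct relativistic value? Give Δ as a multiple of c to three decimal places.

Δ = 0.236c

Galilean: u_cl = 0.834 + 0.311 = 1.1450.
Relativistic: u_rel = (0.834 + 0.311) / (1 + 0.834·0.311) = 1.1450/1.2594 = 0.9092.
Δ = 1.1450 − 0.9092 = 0.2358.
(The classical prediction exceeds c; the relativistic result does not.)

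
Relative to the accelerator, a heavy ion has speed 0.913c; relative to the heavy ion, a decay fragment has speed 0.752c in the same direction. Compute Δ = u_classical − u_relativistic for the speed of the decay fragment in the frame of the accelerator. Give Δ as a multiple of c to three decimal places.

Δ = 0.678c

Galilean: u_cl = 0.752 + 0.913 = 1.6650.
Relativistic: u_rel = (0.752 + 0.913) / (1 + 0.752·0.913) = 1.6650/1.6866 = 0.9872.
Δ = 1.6650 − 0.9872 = 0.6778.
(The classical prediction exceeds c; the relativistic result does not.)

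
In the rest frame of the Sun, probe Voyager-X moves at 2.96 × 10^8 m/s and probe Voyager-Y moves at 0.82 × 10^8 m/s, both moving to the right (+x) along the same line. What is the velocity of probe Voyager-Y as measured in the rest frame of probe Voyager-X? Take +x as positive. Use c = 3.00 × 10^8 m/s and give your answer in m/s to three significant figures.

β_A = 0.987, β_B = 0.273 (dividing each by c = 3.00 × 10^8 m/s).
Transform to A's frame with the inverse velocity-addition law: u' = (u − v)/(1 − uv/c²), taking u = β_B and v = β_A.
u' = (0.273 − 0.987) / (1 − (0.987)(0.273)) = -0.7133/0.7303 = -0.9768.
u' = -0.9768 × 3.00 × 10^8 m/s.

-2.93 × 10^8 m/s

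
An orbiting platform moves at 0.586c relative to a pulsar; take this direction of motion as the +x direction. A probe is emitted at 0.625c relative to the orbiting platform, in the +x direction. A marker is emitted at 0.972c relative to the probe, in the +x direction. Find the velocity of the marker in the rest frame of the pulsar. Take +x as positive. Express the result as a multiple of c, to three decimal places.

0.998c

Apply u = (u' + v)/(1 + u'v/c²) successively, working outward toward the pulsar.
Start: velocity of the orbiting platform relative to the pulsar = 0.5860c.
Compose with the probe (u' = 0.625 in the orbiting platform frame): u_1 = (0.625 + 0.586) / (1 + 0.625·0.586) = 1.2110/1.3662 = 0.8864.
Compose with the marker (u' = 0.972 in the probe frame): u_2 = (0.972 + 0.886) / (1 + 0.972·0.886) = 1.8584/1.8615 = 0.9983.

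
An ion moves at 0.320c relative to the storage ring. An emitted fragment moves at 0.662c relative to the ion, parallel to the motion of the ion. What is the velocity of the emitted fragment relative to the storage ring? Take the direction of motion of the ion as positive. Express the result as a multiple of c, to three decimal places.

0.810c

With v = 0.320 and u' = 0.662 (in units of c),
u = (u' + v)/(1 + u'v/c²):
u = (0.662 + 0.320) / (1 + 0.662·0.320) = 0.9820/1.2118 = 0.8103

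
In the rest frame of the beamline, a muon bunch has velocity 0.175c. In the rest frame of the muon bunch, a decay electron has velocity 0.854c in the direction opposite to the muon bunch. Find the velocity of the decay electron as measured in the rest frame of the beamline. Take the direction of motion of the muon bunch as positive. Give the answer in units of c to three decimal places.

With v = 0.175 and u' = -0.854 (in units of c),
u = (u' + v)/(1 + u'v/c²):
u = (-0.854 + 0.175) / (1 + (-0.854)·0.175) = -0.6790/0.8506 = -0.7983

-0.798c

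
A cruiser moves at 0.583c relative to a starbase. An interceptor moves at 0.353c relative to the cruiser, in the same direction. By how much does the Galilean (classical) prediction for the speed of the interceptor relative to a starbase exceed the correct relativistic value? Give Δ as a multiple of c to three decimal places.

Δ = 0.160c

Galilean: u_cl = 0.353 + 0.583 = 0.9360.
Relativistic: u_rel = (0.353 + 0.583) / (1 + 0.353·0.583) = 0.9360/1.2058 = 0.7762.
Δ = 0.9360 − 0.7762 = 0.1598.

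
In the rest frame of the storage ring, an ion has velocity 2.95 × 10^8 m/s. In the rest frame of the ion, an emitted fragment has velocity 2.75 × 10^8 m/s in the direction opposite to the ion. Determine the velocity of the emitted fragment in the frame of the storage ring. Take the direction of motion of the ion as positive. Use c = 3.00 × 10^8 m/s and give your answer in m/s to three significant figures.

In units of c (dividing by 3.00 × 10^8 m/s): v = 0.983, u' = -0.917.
u = (u' + v)/(1 + u'v/c²):
u = (-0.917 + 0.983) / (1 + (-0.917)·0.983) = 0.0667/0.0986 = 0.6761
Converting back: u = 0.6761 × 3.00 × 10^8 m/s.

+2.03 × 10^8 m/s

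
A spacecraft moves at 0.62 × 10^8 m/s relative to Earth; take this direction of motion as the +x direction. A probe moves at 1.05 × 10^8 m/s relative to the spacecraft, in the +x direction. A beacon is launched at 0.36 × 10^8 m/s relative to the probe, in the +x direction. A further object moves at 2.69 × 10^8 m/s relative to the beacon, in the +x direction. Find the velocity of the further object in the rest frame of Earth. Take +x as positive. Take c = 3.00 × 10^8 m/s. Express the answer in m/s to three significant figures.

2.92 × 10^8 m/s

Apply u = (u' + v)/(1 + u'v/c²) successively, working outward toward Earth.
(Dividing each given speed by c = 3.00 × 10^8 m/s to work in units of c.)
Start: velocity of the spacecraft relative to Earth = 0.2067c.
Compose with the probe (u' = 0.350 in the spacecraft frame): u_1 = (0.350 + 0.207) / (1 + 0.350·0.207) = 0.5567/1.0723 = 0.5191.
Compose with the beacon (u' = 0.120 in the probe frame): u_2 = (0.120 + 0.519) / (1 + 0.120·0.519) = 0.6391/1.0623 = 0.6016.
Compose with the further object (u' = 0.897 in the beacon frame): u_3 = (0.897 + 0.602) / (1 + 0.897·0.602) = 1.4983/1.5395 = 0.9733.
So u = 0.9733 × 3.00 × 10^8 m/s.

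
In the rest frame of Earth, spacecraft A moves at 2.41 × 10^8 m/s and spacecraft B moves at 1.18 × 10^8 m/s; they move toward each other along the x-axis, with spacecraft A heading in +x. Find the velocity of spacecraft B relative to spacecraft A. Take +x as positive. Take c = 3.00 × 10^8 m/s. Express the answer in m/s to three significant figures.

β_A = 0.803, β_B = -0.393 (dividing each by c = 3.00 × 10^8 m/s).
Transform to A's frame with the inverse velocity-addition law: u' = (u − v)/(1 − uv/c²), taking u = β_B and v = β_A.
u' = (-0.393 − 0.803) / (1 − (0.803)(-0.393)) = -1.1967/1.3160 = -0.9093.
u' = -0.9093 × 3.00 × 10^8 m/s.

-2.73 × 10^8 m/s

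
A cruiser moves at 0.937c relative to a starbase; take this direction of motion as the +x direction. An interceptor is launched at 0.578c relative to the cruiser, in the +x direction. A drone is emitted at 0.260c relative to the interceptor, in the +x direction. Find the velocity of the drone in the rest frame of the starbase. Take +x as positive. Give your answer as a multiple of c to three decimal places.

Apply u = (u' + v)/(1 + u'v/c²) successively, working outward toward the starbase.
Start: velocity of the cruiser relative to the starbase = 0.9370c.
Compose with the interceptor (u' = 0.578 in the cruiser frame): u_1 = (0.578 + 0.937) / (1 + 0.578·0.937) = 1.5150/1.5416 = 0.9828.
Compose with the drone (u' = 0.260 in the interceptor frame): u_2 = (0.260 + 0.983) / (1 + 0.260·0.983) = 1.2428/1.2555 = 0.9898.

0.990c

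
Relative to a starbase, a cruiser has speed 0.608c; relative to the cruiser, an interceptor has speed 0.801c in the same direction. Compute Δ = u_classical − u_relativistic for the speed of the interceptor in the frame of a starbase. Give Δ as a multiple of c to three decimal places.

Δ = 0.461c

Galilean: u_cl = 0.801 + 0.608 = 1.4090.
Relativistic: u_rel = (0.801 + 0.608) / (1 + 0.801·0.608) = 1.4090/1.4870 = 0.9475.
Δ = 1.4090 − 0.9475 = 0.4615.
(The classical prediction exceeds c; the relativistic result does not.)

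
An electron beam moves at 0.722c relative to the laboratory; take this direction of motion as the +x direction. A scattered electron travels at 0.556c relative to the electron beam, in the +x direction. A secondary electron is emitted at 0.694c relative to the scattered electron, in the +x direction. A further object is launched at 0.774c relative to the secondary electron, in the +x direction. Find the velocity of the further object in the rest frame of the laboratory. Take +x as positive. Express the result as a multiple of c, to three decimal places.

Apply u = (u' + v)/(1 + u'v/c²) successively, working outward toward the laboratory.
Start: velocity of the electron beam relative to the laboratory = 0.7220c.
Compose with the scattered electron (u' = 0.556 in the electron beam frame): u_1 = (0.556 + 0.722) / (1 + 0.556·0.722) = 1.2780/1.4014 = 0.9119.
Compose with the secondary electron (u' = 0.694 in the scattered electron frame): u_2 = (0.694 + 0.912) / (1 + 0.694·0.912) = 1.6059/1.6329 = 0.9835.
Compose with the further object (u' = 0.774 in the secondary electron frame): u_3 = (0.774 + 0.983) / (1 + 0.774·0.983) = 1.7575/1.7612 = 0.9979.

0.998c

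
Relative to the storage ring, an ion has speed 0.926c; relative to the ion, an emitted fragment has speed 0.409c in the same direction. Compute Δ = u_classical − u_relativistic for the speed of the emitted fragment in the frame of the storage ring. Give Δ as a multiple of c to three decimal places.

Δ = 0.367c

Galilean: u_cl = 0.409 + 0.926 = 1.3350.
Relativistic: u_rel = (0.409 + 0.926) / (1 + 0.409·0.926) = 1.3350/1.3787 = 0.9683.
Δ = 1.3350 − 0.9683 = 0.3667.
(The classical prediction exceeds c; the relativistic result does not.)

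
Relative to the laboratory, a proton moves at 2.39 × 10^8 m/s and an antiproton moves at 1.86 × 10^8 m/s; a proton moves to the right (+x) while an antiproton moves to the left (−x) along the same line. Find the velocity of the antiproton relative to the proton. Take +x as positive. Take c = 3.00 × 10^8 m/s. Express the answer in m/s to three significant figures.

-2.84 × 10^8 m/s

β_A = 0.797, β_B = -0.620 (dividing each by c = 3.00 × 10^8 m/s).
Transform to A's frame with the inverse velocity-addition law: u' = (u − v)/(1 − uv/c²), taking u = β_B and v = β_A.
u' = (-0.620 − 0.797) / (1 − (0.797)(-0.620)) = -1.4167/1.4939 = -0.9483.
u' = -0.9483 × 3.00 × 10^8 m/s.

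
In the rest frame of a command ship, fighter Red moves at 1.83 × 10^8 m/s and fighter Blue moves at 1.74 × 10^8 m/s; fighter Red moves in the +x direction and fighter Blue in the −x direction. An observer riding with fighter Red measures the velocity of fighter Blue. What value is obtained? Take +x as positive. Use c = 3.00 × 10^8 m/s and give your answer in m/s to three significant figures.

-2.64 × 10^8 m/s

β_A = 0.610, β_B = -0.580 (dividing each by c = 3.00 × 10^8 m/s).
Transform to A's frame with the inverse velocity-addition law: u' = (u − v)/(1 − uv/c²), taking u = β_B and v = β_A.
u' = (-0.580 − 0.610) / (1 − (0.610)(-0.580)) = -1.1900/1.3538 = -0.8790.
u' = -0.8790 × 3.00 × 10^8 m/s.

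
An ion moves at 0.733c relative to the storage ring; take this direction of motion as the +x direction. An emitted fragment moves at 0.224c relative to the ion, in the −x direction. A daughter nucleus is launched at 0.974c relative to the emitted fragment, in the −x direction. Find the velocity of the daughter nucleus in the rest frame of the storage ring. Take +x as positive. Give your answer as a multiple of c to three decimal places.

Apply u = (u' + v)/(1 + u'v/c²) successively, working outward toward the storage ring.
Start: velocity of the ion relative to the storage ring = 0.7330c.
Compose with the emitted fragment (u' = -0.224 in the ion frame): u_1 = (-0.224 + 0.733) / (1 + (-0.224)·0.733) = 0.5090/0.8358 = 0.6090.
Compose with the daughter nucleus (u' = -0.974 in the emitted fragment frame): u_2 = (-0.974 + 0.609) / (1 + (-0.974)·0.609) = -0.3650/0.4068 = -0.8972.

-0.897c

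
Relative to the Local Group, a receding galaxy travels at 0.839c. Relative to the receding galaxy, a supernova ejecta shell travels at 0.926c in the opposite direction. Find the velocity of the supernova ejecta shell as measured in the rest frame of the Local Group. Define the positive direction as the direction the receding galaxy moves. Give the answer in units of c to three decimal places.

-0.390c

With v = 0.839 and u' = -0.926 (in units of c),
u = (u' + v)/(1 + u'v/c²):
u = (-0.926 + 0.839) / (1 + (-0.926)·0.839) = -0.0870/0.2231 = -0.3900
(Galilean addition would give -0.087c.)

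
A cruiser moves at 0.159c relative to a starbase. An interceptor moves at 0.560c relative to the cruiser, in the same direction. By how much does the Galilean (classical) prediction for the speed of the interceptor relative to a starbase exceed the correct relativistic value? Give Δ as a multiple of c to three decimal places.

Δ = 0.059c

Galilean: u_cl = 0.560 + 0.159 = 0.7190.
Relativistic: u_rel = (0.560 + 0.159) / (1 + 0.560·0.159) = 0.7190/1.0890 = 0.6602.
Δ = 0.7190 − 0.6602 = 0.0588.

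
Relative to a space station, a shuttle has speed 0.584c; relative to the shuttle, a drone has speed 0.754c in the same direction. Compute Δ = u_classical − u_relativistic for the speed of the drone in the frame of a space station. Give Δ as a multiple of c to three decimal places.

Δ = 0.409c

Galilean: u_cl = 0.754 + 0.584 = 1.3380.
Relativistic: u_rel = (0.754 + 0.584) / (1 + 0.754·0.584) = 1.3380/1.4403 = 0.9289.
Δ = 1.3380 − 0.9289 = 0.4091.
(The classical prediction exceeds c; the relativistic result does not.)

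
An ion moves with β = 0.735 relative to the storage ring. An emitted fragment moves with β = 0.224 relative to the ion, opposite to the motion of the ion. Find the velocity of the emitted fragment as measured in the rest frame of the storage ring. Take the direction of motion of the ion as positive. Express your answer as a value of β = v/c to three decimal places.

β = +0.612

With v = 0.735 and u' = -0.224 (in units of c),
u = (u' + v)/(1 + u'v/c²):
u = (-0.224 + 0.735) / (1 + (-0.224)·0.735) = 0.5110/0.8354 = 0.6117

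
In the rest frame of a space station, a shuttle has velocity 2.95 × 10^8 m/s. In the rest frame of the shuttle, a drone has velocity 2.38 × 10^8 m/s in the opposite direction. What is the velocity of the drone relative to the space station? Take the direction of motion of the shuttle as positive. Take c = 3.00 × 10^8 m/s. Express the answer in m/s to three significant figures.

+2.59 × 10^8 m/s

In units of c (dividing by 3.00 × 10^8 m/s): v = 0.983, u' = -0.793.
u = (u' + v)/(1 + u'v/c²):
u = (-0.793 + 0.983) / (1 + (-0.793)·0.983) = 0.1900/0.2199 = 0.8641
Converting back: u = 0.8641 × 3.00 × 10^8 m/s.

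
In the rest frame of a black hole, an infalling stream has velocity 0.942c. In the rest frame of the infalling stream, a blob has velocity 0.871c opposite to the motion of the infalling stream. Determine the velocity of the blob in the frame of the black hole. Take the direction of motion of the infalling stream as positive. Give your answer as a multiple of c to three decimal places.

+0.396c

With v = 0.942 and u' = -0.871 (in units of c),
u = (u' + v)/(1 + u'v/c²):
u = (-0.871 + 0.942) / (1 + (-0.871)·0.942) = 0.0710/0.1795 = 0.3955
(Galilean addition would give +0.071c.)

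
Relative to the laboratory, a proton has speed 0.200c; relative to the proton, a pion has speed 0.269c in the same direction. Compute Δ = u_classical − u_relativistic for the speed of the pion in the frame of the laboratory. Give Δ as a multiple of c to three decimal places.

Δ = 0.024c

Galilean: u_cl = 0.269 + 0.200 = 0.4690.
Relativistic: u_rel = (0.269 + 0.200) / (1 + 0.269·0.200) = 0.4690/1.0538 = 0.4451.
Δ = 0.4690 − 0.4451 = 0.0239.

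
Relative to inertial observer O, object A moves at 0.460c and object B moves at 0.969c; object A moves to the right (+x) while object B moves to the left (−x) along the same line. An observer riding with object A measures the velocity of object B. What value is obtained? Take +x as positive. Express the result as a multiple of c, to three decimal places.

-0.988c

β_A = 0.460, β_B = -0.969.
Transform to A's frame with the inverse velocity-addition law: u' = (u − v)/(1 − uv/c²), taking u = β_B and v = β_A.
u' = (-0.969 − 0.460) / (1 − (0.460)(-0.969)) = -1.4290/1.4457 = -0.9884.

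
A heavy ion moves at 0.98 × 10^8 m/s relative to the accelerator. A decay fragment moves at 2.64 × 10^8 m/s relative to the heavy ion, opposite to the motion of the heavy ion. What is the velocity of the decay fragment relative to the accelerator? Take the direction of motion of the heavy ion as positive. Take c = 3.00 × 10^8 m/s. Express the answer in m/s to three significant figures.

In units of c (dividing by 3.00 × 10^8 m/s): v = 0.327, u' = -0.880.
u = (u' + v)/(1 + u'v/c²):
u = (-0.880 + 0.327) / (1 + (-0.880)·0.327) = -0.5533/0.7125 = -0.7766
Converting back: u = -0.7766 × 3.00 × 10^8 m/s.

-2.33 × 10^8 m/s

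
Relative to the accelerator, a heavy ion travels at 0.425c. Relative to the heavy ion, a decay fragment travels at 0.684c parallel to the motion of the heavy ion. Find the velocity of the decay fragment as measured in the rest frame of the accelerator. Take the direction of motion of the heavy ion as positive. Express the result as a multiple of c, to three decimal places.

0.859c

With v = 0.425 and u' = 0.684 (in units of c),
u = (u' + v)/(1 + u'v/c²):
u = (0.684 + 0.425) / (1 + 0.684·0.425) = 1.1090/1.2907 = 0.8592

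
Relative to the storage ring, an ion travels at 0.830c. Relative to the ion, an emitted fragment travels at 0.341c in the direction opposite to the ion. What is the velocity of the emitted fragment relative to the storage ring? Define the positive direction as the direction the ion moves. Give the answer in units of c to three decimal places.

With v = 0.830 and u' = -0.341 (in units of c),
u = (u' + v)/(1 + u'v/c²):
u = (-0.341 + 0.830) / (1 + (-0.341)·0.830) = 0.4890/0.7170 = 0.6820

+0.682c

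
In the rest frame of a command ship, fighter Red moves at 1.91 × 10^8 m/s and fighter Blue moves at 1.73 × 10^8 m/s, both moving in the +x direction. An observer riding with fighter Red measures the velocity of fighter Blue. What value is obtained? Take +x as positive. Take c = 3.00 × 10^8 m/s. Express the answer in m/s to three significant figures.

-2.84 × 10^7 m/s

β_A = 0.637, β_B = 0.577 (dividing each by c = 3.00 × 10^8 m/s).
Transform to A's frame with the inverse velocity-addition law: u' = (u − v)/(1 − uv/c²), taking u = β_B and v = β_A.
u' = (0.577 − 0.637) / (1 − (0.637)(0.577)) = -0.0600/0.6329 = -0.0948.
u' = -0.0948 × 3.00 × 10^8 m/s.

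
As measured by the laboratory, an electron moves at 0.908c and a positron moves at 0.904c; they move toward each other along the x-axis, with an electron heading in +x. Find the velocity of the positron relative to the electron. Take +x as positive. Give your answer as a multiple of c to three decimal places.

-0.995c

β_A = 0.908, β_B = -0.904.
Transform to A's frame with the inverse velocity-addition law: u' = (u − v)/(1 − uv/c²), taking u = β_B and v = β_A.
u' = (-0.904 − 0.908) / (1 − (0.908)(-0.904)) = -1.8120/1.8208 = -0.9951.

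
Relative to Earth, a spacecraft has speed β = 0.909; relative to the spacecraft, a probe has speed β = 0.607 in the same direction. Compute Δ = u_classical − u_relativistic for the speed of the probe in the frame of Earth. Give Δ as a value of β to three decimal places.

Galilean: u_cl = 0.607 + 0.909 = 1.5160.
Relativistic: u_rel = (0.607 + 0.909) / (1 + 0.607·0.909) = 1.5160/1.5518 = 0.9770.
Δ = 1.5160 − 0.9770 = 0.5390.
(The classical prediction exceeds c; the relativistic result does not.)

Δ = 0.539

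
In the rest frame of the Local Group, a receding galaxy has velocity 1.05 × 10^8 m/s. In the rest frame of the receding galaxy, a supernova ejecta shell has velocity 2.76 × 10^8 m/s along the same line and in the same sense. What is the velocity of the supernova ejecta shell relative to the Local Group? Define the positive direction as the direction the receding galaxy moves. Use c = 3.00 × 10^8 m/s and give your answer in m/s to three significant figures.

In units of c (dividing by 3.00 × 10^8 m/s): v = 0.350, u' = 0.920.
u = (u' + v)/(1 + u'v/c²):
u = (0.920 + 0.350) / (1 + 0.920·0.350) = 1.2700/1.3220 = 0.9607
(Galilean addition would give +1.270c, exceeding c.)
Converting back: u = 0.9607 × 3.00 × 10^8 m/s.

2.88 × 10^8 m/s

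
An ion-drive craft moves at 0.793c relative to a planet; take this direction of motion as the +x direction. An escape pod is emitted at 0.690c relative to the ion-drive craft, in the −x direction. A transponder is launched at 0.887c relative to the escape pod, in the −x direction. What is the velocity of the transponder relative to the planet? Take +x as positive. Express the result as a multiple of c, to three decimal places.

-0.826c

Apply u = (u' + v)/(1 + u'v/c²) successively, working outward toward the planet.
Start: velocity of the ion-drive craft relative to the planet = 0.7930c.
Compose with the escape pod (u' = -0.690 in the ion-drive craft frame): u_1 = (-0.690 + 0.793) / (1 + (-0.690)·0.793) = 0.1030/0.4528 = 0.2275.
Compose with the transponder (u' = -0.887 in the escape pod frame): u_2 = (-0.887 + 0.227) / (1 + (-0.887)·0.227) = -0.6595/0.7982 = -0.8262.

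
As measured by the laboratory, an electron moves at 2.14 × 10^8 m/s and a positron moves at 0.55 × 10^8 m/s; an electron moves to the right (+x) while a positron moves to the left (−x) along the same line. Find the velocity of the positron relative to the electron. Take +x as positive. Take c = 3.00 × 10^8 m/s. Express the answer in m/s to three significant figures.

β_A = 0.713, β_B = -0.183 (dividing each by c = 3.00 × 10^8 m/s).
Transform to A's frame with the inverse velocity-addition law: u' = (u − v)/(1 − uv/c²), taking u = β_B and v = β_A.
u' = (-0.183 − 0.713) / (1 − (0.713)(-0.183)) = -0.8967/1.1308 = -0.7930.
u' = -0.7930 × 3.00 × 10^8 m/s.

-2.38 × 10^8 m/s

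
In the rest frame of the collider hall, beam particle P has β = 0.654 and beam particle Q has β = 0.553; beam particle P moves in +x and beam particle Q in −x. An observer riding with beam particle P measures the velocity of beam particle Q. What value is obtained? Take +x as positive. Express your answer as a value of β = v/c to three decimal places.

β_A = 0.654, β_B = -0.553.
Transform to A's frame with the inverse velocity-addition law: u' = (u − v)/(1 − uv/c²), taking u = β_B and v = β_A.
u' = (-0.553 − 0.654) / (1 − (0.654)(-0.553)) = -1.2070/1.3617 = -0.8864.

β = -0.886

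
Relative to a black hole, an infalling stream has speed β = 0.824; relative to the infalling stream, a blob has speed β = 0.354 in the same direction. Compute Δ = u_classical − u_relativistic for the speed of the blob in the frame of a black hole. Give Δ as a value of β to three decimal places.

Δ = 0.266

Galilean: u_cl = 0.354 + 0.824 = 1.1780.
Relativistic: u_rel = (0.354 + 0.824) / (1 + 0.354·0.824) = 1.1780/1.2917 = 0.9120.
Δ = 1.1780 − 0.9120 = 0.2660.
(The classical prediction exceeds c; the relativistic result does not.)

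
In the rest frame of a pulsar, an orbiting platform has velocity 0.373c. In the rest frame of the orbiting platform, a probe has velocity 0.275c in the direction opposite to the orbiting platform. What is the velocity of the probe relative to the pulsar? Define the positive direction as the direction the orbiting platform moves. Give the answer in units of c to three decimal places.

With v = 0.373 and u' = -0.275 (in units of c),
u = (u' + v)/(1 + u'v/c²):
u = (-0.275 + 0.373) / (1 + (-0.275)·0.373) = 0.0980/0.8974 = 0.1092
(Galilean addition would give +0.098c.)

+0.109c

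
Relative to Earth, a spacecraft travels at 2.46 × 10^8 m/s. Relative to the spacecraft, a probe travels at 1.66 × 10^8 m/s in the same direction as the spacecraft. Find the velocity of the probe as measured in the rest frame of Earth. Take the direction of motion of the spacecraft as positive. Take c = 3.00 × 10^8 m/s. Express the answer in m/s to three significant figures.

In units of c (dividing by 3.00 × 10^8 m/s): v = 0.820, u' = 0.553.
u = (u' + v)/(1 + u'v/c²):
u = (0.553 + 0.820) / (1 + 0.553·0.820) = 1.3733/1.4537 = 0.9447
(Galilean addition would give +1.373c, exceeding c.)
Converting back: u = 0.9447 × 3.00 × 10^8 m/s.

2.83 × 10^8 m/s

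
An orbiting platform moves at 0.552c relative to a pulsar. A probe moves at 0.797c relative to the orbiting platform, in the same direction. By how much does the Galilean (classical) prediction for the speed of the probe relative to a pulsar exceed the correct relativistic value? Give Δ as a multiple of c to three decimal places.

Δ = 0.412c

Galilean: u_cl = 0.797 + 0.552 = 1.3490.
Relativistic: u_rel = (0.797 + 0.552) / (1 + 0.797·0.552) = 1.3490/1.4399 = 0.9368.
Δ = 1.3490 − 0.9368 = 0.4122.
(The classical prediction exceeds c; the relativistic result does not.)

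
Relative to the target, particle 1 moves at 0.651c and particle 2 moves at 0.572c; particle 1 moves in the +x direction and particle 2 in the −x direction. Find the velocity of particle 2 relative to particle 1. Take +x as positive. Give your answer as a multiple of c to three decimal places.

-0.891c

β_A = 0.651, β_B = -0.572.
Transform to A's frame with the inverse velocity-addition law: u' = (u − v)/(1 − uv/c²), taking u = β_B and v = β_A.
u' = (-0.572 − 0.651) / (1 − (0.651)(-0.572)) = -1.2230/1.3724 = -0.8912.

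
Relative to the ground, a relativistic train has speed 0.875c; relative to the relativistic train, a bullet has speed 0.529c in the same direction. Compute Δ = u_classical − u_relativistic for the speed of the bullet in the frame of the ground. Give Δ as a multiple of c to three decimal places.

Δ = 0.444c

Galilean: u_cl = 0.529 + 0.875 = 1.4040.
Relativistic: u_rel = (0.529 + 0.875) / (1 + 0.529·0.875) = 1.4040/1.4629 = 0.9598.
Δ = 1.4040 − 0.9598 = 0.4442.
(The classical prediction exceeds c; the relativistic result does not.)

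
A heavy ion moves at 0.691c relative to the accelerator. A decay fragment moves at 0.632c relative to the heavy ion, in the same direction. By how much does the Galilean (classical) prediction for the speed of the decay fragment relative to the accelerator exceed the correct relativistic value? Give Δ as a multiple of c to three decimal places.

Galilean: u_cl = 0.632 + 0.691 = 1.3230.
Relativistic: u_rel = (0.632 + 0.691) / (1 + 0.632·0.691) = 1.3230/1.4367 = 0.9209.
Δ = 1.3230 − 0.9209 = 0.4021.
(The classical prediction exceeds c; the relativistic result does not.)

Δ = 0.402c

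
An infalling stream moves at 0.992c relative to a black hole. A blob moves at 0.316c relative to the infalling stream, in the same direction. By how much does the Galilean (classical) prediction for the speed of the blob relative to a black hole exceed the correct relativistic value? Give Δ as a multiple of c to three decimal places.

Galilean: u_cl = 0.316 + 0.992 = 1.3080.
Relativistic: u_rel = (0.316 + 0.992) / (1 + 0.316·0.992) = 1.3080/1.3135 = 0.9958.
Δ = 1.3080 − 0.9958 = 0.3122.
(The classical prediction exceeds c; the relativistic result does not.)

Δ = 0.312c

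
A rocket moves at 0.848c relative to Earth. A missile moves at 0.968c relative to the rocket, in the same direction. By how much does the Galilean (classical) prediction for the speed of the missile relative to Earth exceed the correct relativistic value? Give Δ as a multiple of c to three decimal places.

Δ = 0.819c

Galilean: u_cl = 0.968 + 0.848 = 1.8160.
Relativistic: u_rel = (0.968 + 0.848) / (1 + 0.968·0.848) = 1.8160/1.8209 = 0.9973.
Δ = 1.8160 − 0.9973 = 0.8187.
(The classical prediction exceeds c; the relativistic result does not.)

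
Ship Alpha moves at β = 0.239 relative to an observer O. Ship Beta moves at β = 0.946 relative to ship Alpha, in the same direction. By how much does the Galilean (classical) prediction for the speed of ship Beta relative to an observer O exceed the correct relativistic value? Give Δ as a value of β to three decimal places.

Δ = 0.219

Galilean: u_cl = 0.946 + 0.239 = 1.1850.
Relativistic: u_rel = (0.946 + 0.239) / (1 + 0.946·0.239) = 1.1850/1.2261 = 0.9665.
Δ = 1.1850 − 0.9665 = 0.2185.
(The classical prediction exceeds c; the relativistic result does not.)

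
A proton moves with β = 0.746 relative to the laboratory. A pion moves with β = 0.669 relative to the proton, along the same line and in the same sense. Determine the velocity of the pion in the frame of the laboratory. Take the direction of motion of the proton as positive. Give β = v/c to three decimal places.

With v = 0.746 and u' = 0.669 (in units of c),
u = (u' + v)/(1 + u'v/c²):
u = (0.669 + 0.746) / (1 + 0.669·0.746) = 1.4150/1.4991 = 0.9439

β = 0.944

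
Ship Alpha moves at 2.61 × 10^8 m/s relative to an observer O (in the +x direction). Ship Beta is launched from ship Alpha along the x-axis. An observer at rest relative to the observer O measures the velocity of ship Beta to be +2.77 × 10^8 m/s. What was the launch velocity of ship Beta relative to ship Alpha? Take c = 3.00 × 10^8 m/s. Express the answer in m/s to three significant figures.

v = 0.870c, u = 0.923c.
Invert the composition law: u' = (u − v)/(1 − uv/c²).
u' = (0.923 − 0.870) / (1 − (0.923)(0.870)) = 0.0533/0.1967 = 0.2711.
u' = 0.2711 × 3.00 × 10^8 m/s.

+8.13 × 10^7 m/s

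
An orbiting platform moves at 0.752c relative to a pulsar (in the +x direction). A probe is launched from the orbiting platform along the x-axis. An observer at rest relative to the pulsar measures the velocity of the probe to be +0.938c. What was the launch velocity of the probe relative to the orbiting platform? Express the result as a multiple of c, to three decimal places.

Invert the composition law: u' = (u − v)/(1 − uv/c²).
u' = (0.938 − 0.752) / (1 − (0.938)(0.752)) = 0.1860/0.2946 = 0.6313.

+0.631c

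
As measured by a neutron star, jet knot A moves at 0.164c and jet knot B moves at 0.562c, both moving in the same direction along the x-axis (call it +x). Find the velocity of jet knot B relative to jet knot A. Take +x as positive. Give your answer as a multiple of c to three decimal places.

β_A = 0.164, β_B = 0.562.
Transform to A's frame with the inverse velocity-addition law: u' = (u − v)/(1 − uv/c²), taking u = β_B and v = β_A.
u' = (0.562 − 0.164) / (1 − (0.164)(0.562)) = 0.3980/0.9078 = 0.4384.

+0.438c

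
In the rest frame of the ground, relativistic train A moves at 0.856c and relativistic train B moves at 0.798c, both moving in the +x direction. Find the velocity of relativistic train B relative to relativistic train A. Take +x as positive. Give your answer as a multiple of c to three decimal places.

-0.183c

β_A = 0.856, β_B = 0.798.
Transform to A's frame with the inverse velocity-addition law: u' = (u − v)/(1 − uv/c²), taking u = β_B and v = β_A.
u' = (0.798 − 0.856) / (1 − (0.856)(0.798)) = -0.0580/0.3169 = -0.1830.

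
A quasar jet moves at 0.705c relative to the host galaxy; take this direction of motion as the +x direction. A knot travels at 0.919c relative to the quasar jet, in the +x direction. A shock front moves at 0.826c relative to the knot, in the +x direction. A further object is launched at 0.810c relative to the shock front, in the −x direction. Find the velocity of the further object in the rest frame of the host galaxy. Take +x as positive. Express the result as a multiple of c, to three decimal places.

+0.987c

Apply u = (u' + v)/(1 + u'v/c²) successively, working outward toward the host galaxy.
Start: velocity of the quasar jet relative to the host galaxy = 0.7050c.
Compose with the knot (u' = 0.919 in the quasar jet frame): u_1 = (0.919 + 0.705) / (1 + 0.919·0.705) = 1.6240/1.6479 = 0.9855.
Compose with the shock front (u' = 0.826 in the knot frame): u_2 = (0.826 + 0.985) / (1 + 0.826·0.985) = 1.8115/1.8140 = 0.9986.
Compose with the further object (u' = -0.810 in the shock front frame): u_3 = (-0.810 + 0.999) / (1 + (-0.810)·0.999) = 0.1886/0.1911 = 0.9868.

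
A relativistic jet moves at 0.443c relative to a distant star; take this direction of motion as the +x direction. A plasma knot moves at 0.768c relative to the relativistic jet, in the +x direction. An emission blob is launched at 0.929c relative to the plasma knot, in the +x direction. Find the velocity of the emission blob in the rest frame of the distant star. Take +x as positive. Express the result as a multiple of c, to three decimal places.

0.996c

Apply u = (u' + v)/(1 + u'v/c²) successively, working outward toward the distant star.
Start: velocity of the relativistic jet relative to the distant star = 0.4430c.
Compose with the plasma knot (u' = 0.768 in the relativistic jet frame): u_1 = (0.768 + 0.443) / (1 + 0.768·0.443) = 1.2110/1.3402 = 0.9036.
Compose with the emission blob (u' = 0.929 in the plasma knot frame): u_2 = (0.929 + 0.904) / (1 + 0.929·0.904) = 1.8326/1.8394 = 0.9963.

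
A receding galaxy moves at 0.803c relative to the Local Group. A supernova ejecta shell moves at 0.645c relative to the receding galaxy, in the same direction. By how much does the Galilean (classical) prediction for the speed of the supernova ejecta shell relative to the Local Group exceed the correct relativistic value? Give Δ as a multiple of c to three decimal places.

Δ = 0.494c

Galilean: u_cl = 0.645 + 0.803 = 1.4480.
Relativistic: u_rel = (0.645 + 0.803) / (1 + 0.645·0.803) = 1.4480/1.5179 = 0.9539.
Δ = 1.4480 − 0.9539 = 0.4941.
(The classical prediction exceeds c; the relativistic result does not.)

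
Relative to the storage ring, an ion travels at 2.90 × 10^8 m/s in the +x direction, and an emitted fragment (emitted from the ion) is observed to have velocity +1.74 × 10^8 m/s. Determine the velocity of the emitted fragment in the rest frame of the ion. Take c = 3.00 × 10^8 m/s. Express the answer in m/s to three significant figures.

v = 0.967c, u = 0.580c.
Invert the composition law: u' = (u − v)/(1 − uv/c²).
u' = (0.580 − 0.967) / (1 − (0.580)(0.967)) = -0.3867/0.4393 = -0.8801.
u' = -0.8801 × 3.00 × 10^8 m/s.

-2.64 × 10^8 m/s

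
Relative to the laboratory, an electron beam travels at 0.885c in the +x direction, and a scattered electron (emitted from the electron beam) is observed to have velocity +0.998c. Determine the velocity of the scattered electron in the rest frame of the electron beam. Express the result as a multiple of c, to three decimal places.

+0.968c

Invert the composition law: u' = (u − v)/(1 − uv/c²).
u' = (0.998 − 0.885) / (1 − (0.998)(0.885)) = 0.1130/0.1168 = 0.9677.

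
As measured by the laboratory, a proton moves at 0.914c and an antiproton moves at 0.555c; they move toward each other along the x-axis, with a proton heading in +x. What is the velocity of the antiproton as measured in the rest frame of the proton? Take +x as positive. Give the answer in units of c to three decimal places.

β_A = 0.914, β_B = -0.555.
Transform to A's frame with the inverse velocity-addition law: u' = (u − v)/(1 − uv/c²), taking u = β_B and v = β_A.
u' = (-0.555 − 0.914) / (1 − (0.914)(-0.555)) = -1.4690/1.5073 = -0.9746.

-0.975c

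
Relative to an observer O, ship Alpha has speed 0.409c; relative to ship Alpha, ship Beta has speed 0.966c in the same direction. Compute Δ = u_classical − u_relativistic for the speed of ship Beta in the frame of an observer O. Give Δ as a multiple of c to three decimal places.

Δ = 0.389c

Galilean: u_cl = 0.966 + 0.409 = 1.3750.
Relativistic: u_rel = (0.966 + 0.409) / (1 + 0.966·0.409) = 1.3750/1.3951 = 0.9856.
Δ = 1.3750 − 0.9856 = 0.3894.
(The classical prediction exceeds c; the relativistic result does not.)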